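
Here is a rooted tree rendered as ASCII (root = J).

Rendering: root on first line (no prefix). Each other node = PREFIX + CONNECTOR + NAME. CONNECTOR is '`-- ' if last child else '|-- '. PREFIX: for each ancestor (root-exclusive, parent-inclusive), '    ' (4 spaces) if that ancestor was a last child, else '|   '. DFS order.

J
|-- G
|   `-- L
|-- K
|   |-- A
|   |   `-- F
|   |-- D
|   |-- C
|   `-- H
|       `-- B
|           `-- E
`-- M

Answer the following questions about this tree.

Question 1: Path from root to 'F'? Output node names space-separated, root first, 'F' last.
Walk down from root: J -> K -> A -> F

Answer: J K A F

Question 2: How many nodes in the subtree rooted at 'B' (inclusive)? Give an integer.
Answer: 2

Derivation:
Subtree rooted at B contains: B, E
Count = 2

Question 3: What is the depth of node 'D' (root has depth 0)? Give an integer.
Path from root to D: J -> K -> D
Depth = number of edges = 2

Answer: 2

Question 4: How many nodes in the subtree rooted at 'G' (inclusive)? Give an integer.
Answer: 2

Derivation:
Subtree rooted at G contains: G, L
Count = 2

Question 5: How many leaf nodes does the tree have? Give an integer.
Leaves (nodes with no children): C, D, E, F, L, M

Answer: 6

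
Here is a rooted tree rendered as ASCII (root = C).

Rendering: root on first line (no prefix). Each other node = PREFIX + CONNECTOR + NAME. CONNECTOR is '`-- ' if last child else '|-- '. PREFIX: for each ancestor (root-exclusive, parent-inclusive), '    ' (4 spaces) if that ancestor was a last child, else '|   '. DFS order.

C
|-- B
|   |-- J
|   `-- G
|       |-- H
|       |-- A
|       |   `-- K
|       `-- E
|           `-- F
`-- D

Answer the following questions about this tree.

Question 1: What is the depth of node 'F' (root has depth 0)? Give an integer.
Path from root to F: C -> B -> G -> E -> F
Depth = number of edges = 4

Answer: 4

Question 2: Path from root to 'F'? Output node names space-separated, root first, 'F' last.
Answer: C B G E F

Derivation:
Walk down from root: C -> B -> G -> E -> F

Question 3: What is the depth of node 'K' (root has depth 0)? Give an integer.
Path from root to K: C -> B -> G -> A -> K
Depth = number of edges = 4

Answer: 4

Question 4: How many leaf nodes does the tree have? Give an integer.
Answer: 5

Derivation:
Leaves (nodes with no children): D, F, H, J, K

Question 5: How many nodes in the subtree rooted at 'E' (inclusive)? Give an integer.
Subtree rooted at E contains: E, F
Count = 2

Answer: 2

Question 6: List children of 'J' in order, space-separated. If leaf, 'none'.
Node J's children (from adjacency): (leaf)

Answer: none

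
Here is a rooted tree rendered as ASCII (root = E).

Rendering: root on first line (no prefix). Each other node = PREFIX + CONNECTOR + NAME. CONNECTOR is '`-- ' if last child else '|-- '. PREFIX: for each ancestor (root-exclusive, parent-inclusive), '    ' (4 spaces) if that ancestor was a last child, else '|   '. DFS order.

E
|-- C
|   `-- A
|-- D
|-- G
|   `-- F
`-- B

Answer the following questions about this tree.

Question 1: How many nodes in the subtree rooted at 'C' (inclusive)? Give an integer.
Answer: 2

Derivation:
Subtree rooted at C contains: A, C
Count = 2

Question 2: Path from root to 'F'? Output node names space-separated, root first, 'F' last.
Walk down from root: E -> G -> F

Answer: E G F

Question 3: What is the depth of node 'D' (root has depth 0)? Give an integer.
Path from root to D: E -> D
Depth = number of edges = 1

Answer: 1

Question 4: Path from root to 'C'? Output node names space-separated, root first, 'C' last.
Answer: E C

Derivation:
Walk down from root: E -> C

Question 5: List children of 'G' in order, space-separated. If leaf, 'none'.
Node G's children (from adjacency): F

Answer: F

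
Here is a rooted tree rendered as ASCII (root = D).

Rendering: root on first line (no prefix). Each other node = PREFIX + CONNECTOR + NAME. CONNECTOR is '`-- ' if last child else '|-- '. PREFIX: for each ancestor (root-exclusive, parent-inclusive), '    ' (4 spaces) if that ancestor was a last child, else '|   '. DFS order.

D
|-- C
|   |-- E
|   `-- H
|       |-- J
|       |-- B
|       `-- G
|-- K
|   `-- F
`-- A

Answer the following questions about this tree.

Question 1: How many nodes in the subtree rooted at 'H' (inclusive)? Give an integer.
Subtree rooted at H contains: B, G, H, J
Count = 4

Answer: 4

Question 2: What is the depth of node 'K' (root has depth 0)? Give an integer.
Answer: 1

Derivation:
Path from root to K: D -> K
Depth = number of edges = 1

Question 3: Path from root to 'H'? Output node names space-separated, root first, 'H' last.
Walk down from root: D -> C -> H

Answer: D C H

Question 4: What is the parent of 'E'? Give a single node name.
Answer: C

Derivation:
Scan adjacency: E appears as child of C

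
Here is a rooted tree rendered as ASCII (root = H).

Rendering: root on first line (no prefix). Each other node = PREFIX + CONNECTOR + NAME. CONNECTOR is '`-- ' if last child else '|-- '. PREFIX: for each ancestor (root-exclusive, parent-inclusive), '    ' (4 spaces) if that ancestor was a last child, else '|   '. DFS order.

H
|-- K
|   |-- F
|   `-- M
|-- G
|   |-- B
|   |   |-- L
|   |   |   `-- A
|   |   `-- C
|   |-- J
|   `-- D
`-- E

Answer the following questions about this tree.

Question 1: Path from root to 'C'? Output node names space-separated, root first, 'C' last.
Answer: H G B C

Derivation:
Walk down from root: H -> G -> B -> C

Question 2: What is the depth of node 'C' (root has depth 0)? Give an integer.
Path from root to C: H -> G -> B -> C
Depth = number of edges = 3

Answer: 3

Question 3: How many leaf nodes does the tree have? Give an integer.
Leaves (nodes with no children): A, C, D, E, F, J, M

Answer: 7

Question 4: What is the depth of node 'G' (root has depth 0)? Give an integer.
Path from root to G: H -> G
Depth = number of edges = 1

Answer: 1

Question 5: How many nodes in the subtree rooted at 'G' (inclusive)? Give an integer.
Subtree rooted at G contains: A, B, C, D, G, J, L
Count = 7

Answer: 7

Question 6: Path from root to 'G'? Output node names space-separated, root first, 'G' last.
Answer: H G

Derivation:
Walk down from root: H -> G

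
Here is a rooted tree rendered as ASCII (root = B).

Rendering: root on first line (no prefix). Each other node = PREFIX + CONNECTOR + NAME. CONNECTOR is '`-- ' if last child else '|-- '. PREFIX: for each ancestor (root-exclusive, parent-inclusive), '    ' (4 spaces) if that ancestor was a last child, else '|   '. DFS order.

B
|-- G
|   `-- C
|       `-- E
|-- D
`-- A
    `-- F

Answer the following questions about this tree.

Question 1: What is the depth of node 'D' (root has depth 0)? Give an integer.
Path from root to D: B -> D
Depth = number of edges = 1

Answer: 1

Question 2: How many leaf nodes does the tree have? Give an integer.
Answer: 3

Derivation:
Leaves (nodes with no children): D, E, F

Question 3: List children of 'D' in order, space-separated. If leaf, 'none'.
Answer: none

Derivation:
Node D's children (from adjacency): (leaf)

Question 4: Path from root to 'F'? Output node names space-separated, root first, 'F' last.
Answer: B A F

Derivation:
Walk down from root: B -> A -> F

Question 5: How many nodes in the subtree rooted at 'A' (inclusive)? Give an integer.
Answer: 2

Derivation:
Subtree rooted at A contains: A, F
Count = 2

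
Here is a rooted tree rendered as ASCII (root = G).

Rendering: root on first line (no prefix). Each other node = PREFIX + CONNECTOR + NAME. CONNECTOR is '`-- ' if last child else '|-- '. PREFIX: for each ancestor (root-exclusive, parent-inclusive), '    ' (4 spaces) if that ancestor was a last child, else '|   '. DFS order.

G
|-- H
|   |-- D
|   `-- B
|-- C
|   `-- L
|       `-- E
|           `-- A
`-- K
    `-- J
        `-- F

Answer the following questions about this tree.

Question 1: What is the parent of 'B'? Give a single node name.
Answer: H

Derivation:
Scan adjacency: B appears as child of H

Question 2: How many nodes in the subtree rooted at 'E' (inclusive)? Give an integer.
Answer: 2

Derivation:
Subtree rooted at E contains: A, E
Count = 2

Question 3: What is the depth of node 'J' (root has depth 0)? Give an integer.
Answer: 2

Derivation:
Path from root to J: G -> K -> J
Depth = number of edges = 2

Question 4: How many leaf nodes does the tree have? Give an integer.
Answer: 4

Derivation:
Leaves (nodes with no children): A, B, D, F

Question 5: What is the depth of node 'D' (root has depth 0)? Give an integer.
Path from root to D: G -> H -> D
Depth = number of edges = 2

Answer: 2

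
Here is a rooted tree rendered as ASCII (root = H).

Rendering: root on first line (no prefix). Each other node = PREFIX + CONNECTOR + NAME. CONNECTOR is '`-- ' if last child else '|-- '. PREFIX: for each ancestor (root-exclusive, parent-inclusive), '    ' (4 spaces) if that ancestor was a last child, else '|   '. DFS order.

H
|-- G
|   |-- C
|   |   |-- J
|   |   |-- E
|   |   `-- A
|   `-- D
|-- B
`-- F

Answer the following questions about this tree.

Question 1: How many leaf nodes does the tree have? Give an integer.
Leaves (nodes with no children): A, B, D, E, F, J

Answer: 6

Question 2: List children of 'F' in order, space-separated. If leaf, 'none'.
Answer: none

Derivation:
Node F's children (from adjacency): (leaf)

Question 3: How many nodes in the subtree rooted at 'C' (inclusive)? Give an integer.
Answer: 4

Derivation:
Subtree rooted at C contains: A, C, E, J
Count = 4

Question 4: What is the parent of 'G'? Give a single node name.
Scan adjacency: G appears as child of H

Answer: H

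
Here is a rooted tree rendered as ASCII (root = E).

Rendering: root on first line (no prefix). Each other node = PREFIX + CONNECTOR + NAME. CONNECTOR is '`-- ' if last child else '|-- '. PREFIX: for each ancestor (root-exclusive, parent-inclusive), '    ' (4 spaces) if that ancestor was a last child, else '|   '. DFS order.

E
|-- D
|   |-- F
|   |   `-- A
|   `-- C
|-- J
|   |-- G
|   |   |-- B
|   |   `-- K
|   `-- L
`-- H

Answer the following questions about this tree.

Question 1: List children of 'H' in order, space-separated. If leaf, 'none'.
Node H's children (from adjacency): (leaf)

Answer: none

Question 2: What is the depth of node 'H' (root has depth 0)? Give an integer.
Answer: 1

Derivation:
Path from root to H: E -> H
Depth = number of edges = 1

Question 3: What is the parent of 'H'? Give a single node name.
Scan adjacency: H appears as child of E

Answer: E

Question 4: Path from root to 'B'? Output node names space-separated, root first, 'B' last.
Answer: E J G B

Derivation:
Walk down from root: E -> J -> G -> B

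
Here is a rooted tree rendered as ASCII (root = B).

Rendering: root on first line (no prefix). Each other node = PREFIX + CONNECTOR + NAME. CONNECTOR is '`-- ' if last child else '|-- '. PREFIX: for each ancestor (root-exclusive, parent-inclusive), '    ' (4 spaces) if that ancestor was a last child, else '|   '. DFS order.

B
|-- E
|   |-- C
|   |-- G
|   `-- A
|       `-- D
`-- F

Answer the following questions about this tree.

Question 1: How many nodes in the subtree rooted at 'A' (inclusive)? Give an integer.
Answer: 2

Derivation:
Subtree rooted at A contains: A, D
Count = 2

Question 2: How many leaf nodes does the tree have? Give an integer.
Answer: 4

Derivation:
Leaves (nodes with no children): C, D, F, G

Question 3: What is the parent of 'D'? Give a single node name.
Answer: A

Derivation:
Scan adjacency: D appears as child of A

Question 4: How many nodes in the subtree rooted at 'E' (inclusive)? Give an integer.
Subtree rooted at E contains: A, C, D, E, G
Count = 5

Answer: 5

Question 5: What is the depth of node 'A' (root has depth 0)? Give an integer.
Path from root to A: B -> E -> A
Depth = number of edges = 2

Answer: 2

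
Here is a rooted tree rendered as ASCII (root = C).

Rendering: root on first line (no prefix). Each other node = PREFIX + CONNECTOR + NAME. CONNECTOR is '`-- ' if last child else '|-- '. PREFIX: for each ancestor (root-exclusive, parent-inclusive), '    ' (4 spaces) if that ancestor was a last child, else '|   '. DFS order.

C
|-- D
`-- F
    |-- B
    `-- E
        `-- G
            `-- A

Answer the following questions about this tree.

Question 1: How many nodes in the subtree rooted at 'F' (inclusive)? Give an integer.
Answer: 5

Derivation:
Subtree rooted at F contains: A, B, E, F, G
Count = 5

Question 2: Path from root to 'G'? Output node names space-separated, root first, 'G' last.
Walk down from root: C -> F -> E -> G

Answer: C F E G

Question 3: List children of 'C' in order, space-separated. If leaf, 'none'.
Node C's children (from adjacency): D, F

Answer: D F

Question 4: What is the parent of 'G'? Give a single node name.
Answer: E

Derivation:
Scan adjacency: G appears as child of E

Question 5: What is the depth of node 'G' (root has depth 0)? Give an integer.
Path from root to G: C -> F -> E -> G
Depth = number of edges = 3

Answer: 3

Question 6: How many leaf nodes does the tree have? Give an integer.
Answer: 3

Derivation:
Leaves (nodes with no children): A, B, D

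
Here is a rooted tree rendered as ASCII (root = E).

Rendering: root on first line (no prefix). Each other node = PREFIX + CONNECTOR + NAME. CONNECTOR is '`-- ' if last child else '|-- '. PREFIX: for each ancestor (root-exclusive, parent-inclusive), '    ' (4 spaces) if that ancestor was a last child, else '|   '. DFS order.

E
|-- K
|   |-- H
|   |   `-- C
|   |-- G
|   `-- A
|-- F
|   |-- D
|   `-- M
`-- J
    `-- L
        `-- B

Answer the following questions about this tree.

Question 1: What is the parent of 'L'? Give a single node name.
Answer: J

Derivation:
Scan adjacency: L appears as child of J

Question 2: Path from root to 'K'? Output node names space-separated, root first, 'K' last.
Answer: E K

Derivation:
Walk down from root: E -> K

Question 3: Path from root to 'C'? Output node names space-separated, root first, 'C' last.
Walk down from root: E -> K -> H -> C

Answer: E K H C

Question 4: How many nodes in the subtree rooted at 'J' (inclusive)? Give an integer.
Subtree rooted at J contains: B, J, L
Count = 3

Answer: 3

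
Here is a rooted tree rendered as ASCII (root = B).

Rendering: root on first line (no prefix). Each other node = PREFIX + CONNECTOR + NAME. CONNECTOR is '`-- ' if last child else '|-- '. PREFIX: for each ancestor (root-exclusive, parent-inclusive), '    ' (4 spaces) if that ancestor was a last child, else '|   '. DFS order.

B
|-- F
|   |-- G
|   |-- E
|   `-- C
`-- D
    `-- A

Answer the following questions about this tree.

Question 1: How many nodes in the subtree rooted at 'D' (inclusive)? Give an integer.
Answer: 2

Derivation:
Subtree rooted at D contains: A, D
Count = 2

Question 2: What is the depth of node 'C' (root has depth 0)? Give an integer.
Path from root to C: B -> F -> C
Depth = number of edges = 2

Answer: 2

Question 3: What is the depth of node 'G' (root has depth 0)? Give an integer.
Answer: 2

Derivation:
Path from root to G: B -> F -> G
Depth = number of edges = 2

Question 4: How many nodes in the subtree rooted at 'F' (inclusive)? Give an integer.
Subtree rooted at F contains: C, E, F, G
Count = 4

Answer: 4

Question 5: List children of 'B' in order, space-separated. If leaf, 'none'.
Answer: F D

Derivation:
Node B's children (from adjacency): F, D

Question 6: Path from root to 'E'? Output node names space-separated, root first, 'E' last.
Walk down from root: B -> F -> E

Answer: B F E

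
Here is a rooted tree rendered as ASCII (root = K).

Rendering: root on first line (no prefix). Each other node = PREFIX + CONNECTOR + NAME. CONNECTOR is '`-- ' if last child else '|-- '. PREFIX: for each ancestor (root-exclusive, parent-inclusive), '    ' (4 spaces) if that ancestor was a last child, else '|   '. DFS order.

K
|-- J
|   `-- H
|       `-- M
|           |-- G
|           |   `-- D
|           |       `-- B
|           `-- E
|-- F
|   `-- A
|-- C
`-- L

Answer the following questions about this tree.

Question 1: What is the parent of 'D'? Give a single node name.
Scan adjacency: D appears as child of G

Answer: G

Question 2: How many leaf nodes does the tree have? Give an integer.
Leaves (nodes with no children): A, B, C, E, L

Answer: 5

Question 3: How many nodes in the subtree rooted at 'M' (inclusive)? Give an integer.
Answer: 5

Derivation:
Subtree rooted at M contains: B, D, E, G, M
Count = 5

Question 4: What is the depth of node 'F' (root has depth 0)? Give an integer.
Answer: 1

Derivation:
Path from root to F: K -> F
Depth = number of edges = 1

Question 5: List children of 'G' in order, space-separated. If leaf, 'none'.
Answer: D

Derivation:
Node G's children (from adjacency): D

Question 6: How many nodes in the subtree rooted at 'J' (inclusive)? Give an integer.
Subtree rooted at J contains: B, D, E, G, H, J, M
Count = 7

Answer: 7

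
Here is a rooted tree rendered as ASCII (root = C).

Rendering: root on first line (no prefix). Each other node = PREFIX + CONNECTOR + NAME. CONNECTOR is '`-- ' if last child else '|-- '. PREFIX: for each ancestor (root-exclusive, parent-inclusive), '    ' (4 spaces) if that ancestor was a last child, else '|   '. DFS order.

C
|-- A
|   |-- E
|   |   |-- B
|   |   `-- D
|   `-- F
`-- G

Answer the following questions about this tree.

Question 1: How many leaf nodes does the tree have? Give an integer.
Answer: 4

Derivation:
Leaves (nodes with no children): B, D, F, G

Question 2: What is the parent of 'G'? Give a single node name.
Answer: C

Derivation:
Scan adjacency: G appears as child of C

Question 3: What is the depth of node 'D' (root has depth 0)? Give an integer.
Path from root to D: C -> A -> E -> D
Depth = number of edges = 3

Answer: 3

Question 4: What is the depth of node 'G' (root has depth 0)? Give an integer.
Answer: 1

Derivation:
Path from root to G: C -> G
Depth = number of edges = 1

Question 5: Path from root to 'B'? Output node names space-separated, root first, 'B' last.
Walk down from root: C -> A -> E -> B

Answer: C A E B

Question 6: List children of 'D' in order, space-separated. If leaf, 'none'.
Answer: none

Derivation:
Node D's children (from adjacency): (leaf)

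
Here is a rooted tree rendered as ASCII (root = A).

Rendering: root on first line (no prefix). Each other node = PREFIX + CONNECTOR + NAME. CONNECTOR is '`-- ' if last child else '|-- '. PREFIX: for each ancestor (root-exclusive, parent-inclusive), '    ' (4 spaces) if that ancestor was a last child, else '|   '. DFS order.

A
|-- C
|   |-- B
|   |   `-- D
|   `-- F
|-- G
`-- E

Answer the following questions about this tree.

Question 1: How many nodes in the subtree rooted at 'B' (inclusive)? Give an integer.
Subtree rooted at B contains: B, D
Count = 2

Answer: 2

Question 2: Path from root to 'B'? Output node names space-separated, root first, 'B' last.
Answer: A C B

Derivation:
Walk down from root: A -> C -> B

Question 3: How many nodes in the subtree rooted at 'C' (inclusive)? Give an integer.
Answer: 4

Derivation:
Subtree rooted at C contains: B, C, D, F
Count = 4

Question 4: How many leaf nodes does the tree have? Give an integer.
Answer: 4

Derivation:
Leaves (nodes with no children): D, E, F, G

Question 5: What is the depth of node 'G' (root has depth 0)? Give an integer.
Answer: 1

Derivation:
Path from root to G: A -> G
Depth = number of edges = 1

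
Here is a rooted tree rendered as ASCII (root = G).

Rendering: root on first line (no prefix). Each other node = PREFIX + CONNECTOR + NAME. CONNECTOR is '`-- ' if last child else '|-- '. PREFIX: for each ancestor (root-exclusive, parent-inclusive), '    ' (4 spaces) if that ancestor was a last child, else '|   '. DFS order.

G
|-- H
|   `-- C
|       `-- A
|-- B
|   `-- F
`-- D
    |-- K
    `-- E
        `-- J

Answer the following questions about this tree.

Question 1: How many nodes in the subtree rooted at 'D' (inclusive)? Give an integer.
Answer: 4

Derivation:
Subtree rooted at D contains: D, E, J, K
Count = 4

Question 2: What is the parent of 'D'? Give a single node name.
Scan adjacency: D appears as child of G

Answer: G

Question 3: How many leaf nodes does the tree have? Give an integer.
Leaves (nodes with no children): A, F, J, K

Answer: 4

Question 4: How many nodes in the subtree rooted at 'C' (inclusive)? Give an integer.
Subtree rooted at C contains: A, C
Count = 2

Answer: 2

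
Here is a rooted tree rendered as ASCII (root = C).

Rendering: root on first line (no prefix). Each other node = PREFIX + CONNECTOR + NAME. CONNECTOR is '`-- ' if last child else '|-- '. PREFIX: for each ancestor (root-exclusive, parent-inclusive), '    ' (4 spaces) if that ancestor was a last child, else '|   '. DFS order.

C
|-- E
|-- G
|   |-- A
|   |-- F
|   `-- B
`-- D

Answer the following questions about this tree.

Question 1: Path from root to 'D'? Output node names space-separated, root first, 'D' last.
Walk down from root: C -> D

Answer: C D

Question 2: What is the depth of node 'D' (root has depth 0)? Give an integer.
Answer: 1

Derivation:
Path from root to D: C -> D
Depth = number of edges = 1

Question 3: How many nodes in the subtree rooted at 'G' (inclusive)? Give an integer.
Subtree rooted at G contains: A, B, F, G
Count = 4

Answer: 4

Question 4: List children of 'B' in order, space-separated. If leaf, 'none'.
Node B's children (from adjacency): (leaf)

Answer: none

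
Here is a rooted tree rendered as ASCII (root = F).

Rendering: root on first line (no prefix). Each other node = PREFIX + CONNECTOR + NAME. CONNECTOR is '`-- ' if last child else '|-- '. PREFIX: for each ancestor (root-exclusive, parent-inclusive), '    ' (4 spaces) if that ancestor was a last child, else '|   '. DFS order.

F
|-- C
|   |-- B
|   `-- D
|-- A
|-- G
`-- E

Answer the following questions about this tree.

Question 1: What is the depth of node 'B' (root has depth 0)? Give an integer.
Answer: 2

Derivation:
Path from root to B: F -> C -> B
Depth = number of edges = 2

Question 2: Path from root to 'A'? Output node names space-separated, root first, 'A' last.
Walk down from root: F -> A

Answer: F A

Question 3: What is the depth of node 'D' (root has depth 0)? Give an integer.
Answer: 2

Derivation:
Path from root to D: F -> C -> D
Depth = number of edges = 2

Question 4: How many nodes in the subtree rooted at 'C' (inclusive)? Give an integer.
Subtree rooted at C contains: B, C, D
Count = 3

Answer: 3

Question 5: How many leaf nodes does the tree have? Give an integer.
Answer: 5

Derivation:
Leaves (nodes with no children): A, B, D, E, G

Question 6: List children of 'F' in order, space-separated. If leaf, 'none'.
Node F's children (from adjacency): C, A, G, E

Answer: C A G E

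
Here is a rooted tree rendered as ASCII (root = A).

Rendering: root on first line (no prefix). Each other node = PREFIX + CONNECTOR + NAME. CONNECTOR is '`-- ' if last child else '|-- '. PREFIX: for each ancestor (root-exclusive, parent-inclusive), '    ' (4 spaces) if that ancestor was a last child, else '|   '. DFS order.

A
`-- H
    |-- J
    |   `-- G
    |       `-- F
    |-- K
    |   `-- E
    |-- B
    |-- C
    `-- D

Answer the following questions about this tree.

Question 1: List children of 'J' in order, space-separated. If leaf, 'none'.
Answer: G

Derivation:
Node J's children (from adjacency): G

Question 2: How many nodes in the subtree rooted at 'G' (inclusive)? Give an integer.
Answer: 2

Derivation:
Subtree rooted at G contains: F, G
Count = 2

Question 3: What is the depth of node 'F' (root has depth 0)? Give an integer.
Path from root to F: A -> H -> J -> G -> F
Depth = number of edges = 4

Answer: 4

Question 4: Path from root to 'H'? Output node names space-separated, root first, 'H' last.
Answer: A H

Derivation:
Walk down from root: A -> H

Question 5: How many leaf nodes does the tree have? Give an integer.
Leaves (nodes with no children): B, C, D, E, F

Answer: 5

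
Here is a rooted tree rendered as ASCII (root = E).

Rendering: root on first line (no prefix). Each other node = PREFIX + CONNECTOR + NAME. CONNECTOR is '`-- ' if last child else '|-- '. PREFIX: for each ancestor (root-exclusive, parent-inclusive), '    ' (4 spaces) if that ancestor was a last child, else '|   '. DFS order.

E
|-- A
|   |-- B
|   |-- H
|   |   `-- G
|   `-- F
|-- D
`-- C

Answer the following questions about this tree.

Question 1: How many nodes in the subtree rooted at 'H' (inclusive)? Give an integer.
Answer: 2

Derivation:
Subtree rooted at H contains: G, H
Count = 2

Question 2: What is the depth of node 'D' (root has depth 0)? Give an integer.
Path from root to D: E -> D
Depth = number of edges = 1

Answer: 1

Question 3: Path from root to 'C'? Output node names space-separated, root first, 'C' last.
Answer: E C

Derivation:
Walk down from root: E -> C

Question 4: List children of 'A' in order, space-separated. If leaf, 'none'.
Answer: B H F

Derivation:
Node A's children (from adjacency): B, H, F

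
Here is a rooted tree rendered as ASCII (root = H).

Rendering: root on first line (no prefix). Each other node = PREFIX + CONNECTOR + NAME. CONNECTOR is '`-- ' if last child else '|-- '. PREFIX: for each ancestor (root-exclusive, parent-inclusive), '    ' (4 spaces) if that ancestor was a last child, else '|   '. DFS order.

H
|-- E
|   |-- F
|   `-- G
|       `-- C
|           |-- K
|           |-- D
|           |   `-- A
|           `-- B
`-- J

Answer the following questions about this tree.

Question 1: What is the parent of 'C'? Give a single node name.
Answer: G

Derivation:
Scan adjacency: C appears as child of G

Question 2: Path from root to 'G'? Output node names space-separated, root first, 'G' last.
Answer: H E G

Derivation:
Walk down from root: H -> E -> G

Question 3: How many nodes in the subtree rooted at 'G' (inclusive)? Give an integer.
Answer: 6

Derivation:
Subtree rooted at G contains: A, B, C, D, G, K
Count = 6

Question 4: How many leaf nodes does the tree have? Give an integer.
Leaves (nodes with no children): A, B, F, J, K

Answer: 5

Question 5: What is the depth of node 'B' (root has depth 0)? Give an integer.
Answer: 4

Derivation:
Path from root to B: H -> E -> G -> C -> B
Depth = number of edges = 4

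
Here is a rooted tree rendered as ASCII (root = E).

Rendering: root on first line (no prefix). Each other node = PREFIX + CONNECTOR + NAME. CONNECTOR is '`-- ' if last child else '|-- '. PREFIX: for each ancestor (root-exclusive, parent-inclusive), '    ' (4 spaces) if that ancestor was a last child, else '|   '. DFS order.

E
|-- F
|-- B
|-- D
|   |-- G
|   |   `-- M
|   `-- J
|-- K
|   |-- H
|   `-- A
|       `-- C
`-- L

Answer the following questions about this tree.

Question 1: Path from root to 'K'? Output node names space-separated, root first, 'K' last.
Walk down from root: E -> K

Answer: E K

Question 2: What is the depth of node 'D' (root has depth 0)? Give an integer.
Path from root to D: E -> D
Depth = number of edges = 1

Answer: 1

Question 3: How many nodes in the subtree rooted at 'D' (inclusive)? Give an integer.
Answer: 4

Derivation:
Subtree rooted at D contains: D, G, J, M
Count = 4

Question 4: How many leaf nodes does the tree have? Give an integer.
Answer: 7

Derivation:
Leaves (nodes with no children): B, C, F, H, J, L, M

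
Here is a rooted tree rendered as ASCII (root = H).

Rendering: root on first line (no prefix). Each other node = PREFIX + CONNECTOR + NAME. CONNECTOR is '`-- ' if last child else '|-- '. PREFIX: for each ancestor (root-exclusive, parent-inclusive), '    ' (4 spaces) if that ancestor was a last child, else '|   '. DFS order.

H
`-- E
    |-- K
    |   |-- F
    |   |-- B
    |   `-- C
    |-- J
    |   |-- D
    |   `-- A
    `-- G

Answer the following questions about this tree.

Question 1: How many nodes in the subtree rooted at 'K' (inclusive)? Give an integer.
Answer: 4

Derivation:
Subtree rooted at K contains: B, C, F, K
Count = 4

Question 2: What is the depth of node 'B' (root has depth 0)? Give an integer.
Path from root to B: H -> E -> K -> B
Depth = number of edges = 3

Answer: 3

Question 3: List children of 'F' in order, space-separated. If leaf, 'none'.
Answer: none

Derivation:
Node F's children (from adjacency): (leaf)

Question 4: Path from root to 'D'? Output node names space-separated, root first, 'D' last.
Walk down from root: H -> E -> J -> D

Answer: H E J D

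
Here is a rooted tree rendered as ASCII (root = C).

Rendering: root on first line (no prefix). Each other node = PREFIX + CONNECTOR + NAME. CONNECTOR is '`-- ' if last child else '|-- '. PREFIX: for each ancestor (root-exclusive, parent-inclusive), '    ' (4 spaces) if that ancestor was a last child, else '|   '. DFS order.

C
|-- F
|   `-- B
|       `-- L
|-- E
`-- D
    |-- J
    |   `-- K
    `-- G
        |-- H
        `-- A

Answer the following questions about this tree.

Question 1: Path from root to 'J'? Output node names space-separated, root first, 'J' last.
Answer: C D J

Derivation:
Walk down from root: C -> D -> J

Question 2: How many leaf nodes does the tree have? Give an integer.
Answer: 5

Derivation:
Leaves (nodes with no children): A, E, H, K, L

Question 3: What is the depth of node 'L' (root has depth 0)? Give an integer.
Path from root to L: C -> F -> B -> L
Depth = number of edges = 3

Answer: 3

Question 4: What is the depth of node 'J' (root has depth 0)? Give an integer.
Path from root to J: C -> D -> J
Depth = number of edges = 2

Answer: 2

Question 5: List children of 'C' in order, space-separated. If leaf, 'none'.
Node C's children (from adjacency): F, E, D

Answer: F E D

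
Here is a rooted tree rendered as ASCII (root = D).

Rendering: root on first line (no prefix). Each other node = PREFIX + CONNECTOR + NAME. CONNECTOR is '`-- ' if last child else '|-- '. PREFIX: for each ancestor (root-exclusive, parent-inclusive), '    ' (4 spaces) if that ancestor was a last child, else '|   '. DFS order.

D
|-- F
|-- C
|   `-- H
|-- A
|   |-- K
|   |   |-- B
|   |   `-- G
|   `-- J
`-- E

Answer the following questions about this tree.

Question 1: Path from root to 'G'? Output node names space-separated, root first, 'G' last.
Answer: D A K G

Derivation:
Walk down from root: D -> A -> K -> G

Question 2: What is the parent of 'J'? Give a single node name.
Answer: A

Derivation:
Scan adjacency: J appears as child of A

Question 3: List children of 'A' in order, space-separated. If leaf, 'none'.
Node A's children (from adjacency): K, J

Answer: K J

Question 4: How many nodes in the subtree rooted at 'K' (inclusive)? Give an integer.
Subtree rooted at K contains: B, G, K
Count = 3

Answer: 3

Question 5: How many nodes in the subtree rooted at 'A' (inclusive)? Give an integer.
Subtree rooted at A contains: A, B, G, J, K
Count = 5

Answer: 5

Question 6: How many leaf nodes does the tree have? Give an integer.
Answer: 6

Derivation:
Leaves (nodes with no children): B, E, F, G, H, J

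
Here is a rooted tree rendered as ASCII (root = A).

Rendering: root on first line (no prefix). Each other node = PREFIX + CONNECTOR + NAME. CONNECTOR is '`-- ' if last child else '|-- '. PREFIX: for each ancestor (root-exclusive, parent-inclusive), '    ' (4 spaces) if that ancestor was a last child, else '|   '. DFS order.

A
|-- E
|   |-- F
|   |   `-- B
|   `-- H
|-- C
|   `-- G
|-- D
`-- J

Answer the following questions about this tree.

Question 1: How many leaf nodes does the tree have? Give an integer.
Leaves (nodes with no children): B, D, G, H, J

Answer: 5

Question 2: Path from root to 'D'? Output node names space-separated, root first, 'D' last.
Walk down from root: A -> D

Answer: A D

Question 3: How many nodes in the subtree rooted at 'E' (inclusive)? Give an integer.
Answer: 4

Derivation:
Subtree rooted at E contains: B, E, F, H
Count = 4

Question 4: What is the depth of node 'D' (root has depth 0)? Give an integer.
Path from root to D: A -> D
Depth = number of edges = 1

Answer: 1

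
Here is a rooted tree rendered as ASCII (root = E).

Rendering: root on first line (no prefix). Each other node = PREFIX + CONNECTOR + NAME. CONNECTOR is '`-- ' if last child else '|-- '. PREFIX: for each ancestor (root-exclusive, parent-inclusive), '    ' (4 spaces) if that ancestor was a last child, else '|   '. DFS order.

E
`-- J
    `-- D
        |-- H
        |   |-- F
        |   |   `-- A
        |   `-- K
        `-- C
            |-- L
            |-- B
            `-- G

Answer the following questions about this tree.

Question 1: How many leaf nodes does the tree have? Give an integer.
Answer: 5

Derivation:
Leaves (nodes with no children): A, B, G, K, L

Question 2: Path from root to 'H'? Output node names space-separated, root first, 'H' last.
Walk down from root: E -> J -> D -> H

Answer: E J D H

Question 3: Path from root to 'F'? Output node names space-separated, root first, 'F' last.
Walk down from root: E -> J -> D -> H -> F

Answer: E J D H F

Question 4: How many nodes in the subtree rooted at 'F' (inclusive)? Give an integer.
Subtree rooted at F contains: A, F
Count = 2

Answer: 2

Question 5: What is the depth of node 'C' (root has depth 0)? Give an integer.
Answer: 3

Derivation:
Path from root to C: E -> J -> D -> C
Depth = number of edges = 3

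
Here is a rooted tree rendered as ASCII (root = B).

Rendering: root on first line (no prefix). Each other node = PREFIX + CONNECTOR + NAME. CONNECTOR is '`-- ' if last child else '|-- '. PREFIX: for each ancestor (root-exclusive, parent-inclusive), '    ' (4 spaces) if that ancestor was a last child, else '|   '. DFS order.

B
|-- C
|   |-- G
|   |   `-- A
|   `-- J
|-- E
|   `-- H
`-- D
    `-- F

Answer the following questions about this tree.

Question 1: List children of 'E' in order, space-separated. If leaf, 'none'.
Node E's children (from adjacency): H

Answer: H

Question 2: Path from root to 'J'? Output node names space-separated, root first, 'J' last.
Walk down from root: B -> C -> J

Answer: B C J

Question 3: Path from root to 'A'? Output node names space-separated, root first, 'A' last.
Answer: B C G A

Derivation:
Walk down from root: B -> C -> G -> A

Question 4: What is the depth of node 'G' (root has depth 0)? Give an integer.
Path from root to G: B -> C -> G
Depth = number of edges = 2

Answer: 2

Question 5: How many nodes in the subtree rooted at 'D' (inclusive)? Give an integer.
Subtree rooted at D contains: D, F
Count = 2

Answer: 2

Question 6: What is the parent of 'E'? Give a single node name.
Answer: B

Derivation:
Scan adjacency: E appears as child of B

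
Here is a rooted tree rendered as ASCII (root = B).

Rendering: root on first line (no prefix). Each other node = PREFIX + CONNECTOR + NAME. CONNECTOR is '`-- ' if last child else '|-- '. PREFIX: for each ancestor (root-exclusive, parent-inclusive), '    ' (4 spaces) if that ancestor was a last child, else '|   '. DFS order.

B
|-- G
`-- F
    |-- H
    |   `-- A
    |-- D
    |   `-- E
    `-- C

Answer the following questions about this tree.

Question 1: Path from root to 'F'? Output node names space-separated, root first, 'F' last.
Answer: B F

Derivation:
Walk down from root: B -> F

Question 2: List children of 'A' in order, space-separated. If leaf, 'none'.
Node A's children (from adjacency): (leaf)

Answer: none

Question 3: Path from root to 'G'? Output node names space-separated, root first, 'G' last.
Walk down from root: B -> G

Answer: B G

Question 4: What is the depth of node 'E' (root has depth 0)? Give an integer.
Path from root to E: B -> F -> D -> E
Depth = number of edges = 3

Answer: 3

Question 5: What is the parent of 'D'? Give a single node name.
Scan adjacency: D appears as child of F

Answer: F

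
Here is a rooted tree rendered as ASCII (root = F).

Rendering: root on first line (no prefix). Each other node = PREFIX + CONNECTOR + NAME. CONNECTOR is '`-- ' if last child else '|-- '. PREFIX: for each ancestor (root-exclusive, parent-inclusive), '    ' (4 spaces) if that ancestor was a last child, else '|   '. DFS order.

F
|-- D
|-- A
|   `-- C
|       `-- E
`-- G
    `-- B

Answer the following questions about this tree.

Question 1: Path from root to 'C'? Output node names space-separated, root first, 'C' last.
Walk down from root: F -> A -> C

Answer: F A C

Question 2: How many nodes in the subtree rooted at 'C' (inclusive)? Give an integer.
Subtree rooted at C contains: C, E
Count = 2

Answer: 2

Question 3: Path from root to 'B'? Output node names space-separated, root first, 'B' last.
Answer: F G B

Derivation:
Walk down from root: F -> G -> B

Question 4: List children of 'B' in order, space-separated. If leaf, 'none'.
Node B's children (from adjacency): (leaf)

Answer: none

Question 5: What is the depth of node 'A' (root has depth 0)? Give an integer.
Answer: 1

Derivation:
Path from root to A: F -> A
Depth = number of edges = 1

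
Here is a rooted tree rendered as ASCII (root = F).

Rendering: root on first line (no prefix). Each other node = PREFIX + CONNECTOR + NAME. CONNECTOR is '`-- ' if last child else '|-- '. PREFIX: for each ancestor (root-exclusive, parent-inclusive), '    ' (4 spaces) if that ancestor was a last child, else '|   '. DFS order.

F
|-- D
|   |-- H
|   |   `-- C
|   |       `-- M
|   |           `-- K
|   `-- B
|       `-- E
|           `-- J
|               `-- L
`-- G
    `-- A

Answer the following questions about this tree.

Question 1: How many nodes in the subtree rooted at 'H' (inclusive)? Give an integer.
Answer: 4

Derivation:
Subtree rooted at H contains: C, H, K, M
Count = 4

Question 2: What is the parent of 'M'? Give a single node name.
Scan adjacency: M appears as child of C

Answer: C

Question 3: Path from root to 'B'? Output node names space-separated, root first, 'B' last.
Answer: F D B

Derivation:
Walk down from root: F -> D -> B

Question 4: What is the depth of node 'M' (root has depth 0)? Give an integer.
Answer: 4

Derivation:
Path from root to M: F -> D -> H -> C -> M
Depth = number of edges = 4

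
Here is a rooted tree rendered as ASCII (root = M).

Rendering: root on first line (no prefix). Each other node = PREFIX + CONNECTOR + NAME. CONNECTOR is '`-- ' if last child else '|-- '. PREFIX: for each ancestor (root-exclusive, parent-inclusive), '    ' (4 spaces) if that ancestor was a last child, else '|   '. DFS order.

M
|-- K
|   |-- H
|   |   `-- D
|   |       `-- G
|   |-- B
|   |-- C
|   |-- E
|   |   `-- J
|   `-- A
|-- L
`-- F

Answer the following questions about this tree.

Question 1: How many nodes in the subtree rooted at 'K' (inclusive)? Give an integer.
Answer: 9

Derivation:
Subtree rooted at K contains: A, B, C, D, E, G, H, J, K
Count = 9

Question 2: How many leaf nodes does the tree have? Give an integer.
Leaves (nodes with no children): A, B, C, F, G, J, L

Answer: 7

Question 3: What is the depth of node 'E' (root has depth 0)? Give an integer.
Path from root to E: M -> K -> E
Depth = number of edges = 2

Answer: 2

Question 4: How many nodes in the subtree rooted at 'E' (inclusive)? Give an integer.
Subtree rooted at E contains: E, J
Count = 2

Answer: 2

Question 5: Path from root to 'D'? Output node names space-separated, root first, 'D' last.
Walk down from root: M -> K -> H -> D

Answer: M K H D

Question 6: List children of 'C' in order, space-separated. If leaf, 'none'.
Node C's children (from adjacency): (leaf)

Answer: none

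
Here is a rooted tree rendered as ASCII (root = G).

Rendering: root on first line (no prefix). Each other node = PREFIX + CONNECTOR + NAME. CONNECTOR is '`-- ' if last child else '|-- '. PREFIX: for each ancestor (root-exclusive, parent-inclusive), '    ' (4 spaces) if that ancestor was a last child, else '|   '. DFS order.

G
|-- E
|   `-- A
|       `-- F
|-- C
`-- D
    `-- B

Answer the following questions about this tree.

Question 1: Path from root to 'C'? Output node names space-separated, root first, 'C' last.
Answer: G C

Derivation:
Walk down from root: G -> C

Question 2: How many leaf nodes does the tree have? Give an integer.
Leaves (nodes with no children): B, C, F

Answer: 3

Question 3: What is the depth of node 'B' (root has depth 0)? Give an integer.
Path from root to B: G -> D -> B
Depth = number of edges = 2

Answer: 2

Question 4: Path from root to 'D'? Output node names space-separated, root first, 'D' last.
Answer: G D

Derivation:
Walk down from root: G -> D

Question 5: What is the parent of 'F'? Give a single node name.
Scan adjacency: F appears as child of A

Answer: A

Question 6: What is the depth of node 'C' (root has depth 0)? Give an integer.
Path from root to C: G -> C
Depth = number of edges = 1

Answer: 1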